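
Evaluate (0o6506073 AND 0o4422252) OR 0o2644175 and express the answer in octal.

0o6506073 AND 0o4422252 = 0o4402052.
Then OR with 0o2644175.

0o6646177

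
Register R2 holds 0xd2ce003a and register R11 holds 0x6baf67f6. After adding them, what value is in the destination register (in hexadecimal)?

0x13e7d6830

Add column by column in base 16, right to left:
  a+6 = 0 carry 1
  3+f+1 = 3 carry 1
  0+7+1 = 8
  0+6 = 6
  e+f = d carry 1
  c+a+1 = 7 carry 1
  2+b+1 = e
  d+6 = 3 carry 1
  final carry 1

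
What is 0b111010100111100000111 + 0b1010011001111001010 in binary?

0b1000101000001011010001

Add column by column in base 2, right to left:
  1+0 = 1
  1+1 = 0 carry 1
  1+0+1 = 0 carry 1
  0+1+1 = 0 carry 1
  0+0+1 = 1
  0+0 = 0
  0+1 = 1
  0+1 = 1
  1+1 = 0 carry 1
  1+1+1 = 1 carry 1
  1+0+1 = 0 carry 1
  1+0+1 = 0 carry 1
  0+1+1 = 0 carry 1
  0+1+1 = 0 carry 1
  1+0+1 = 0 carry 1
  0+0+1 = 1
  1+1 = 0 carry 1
  0+0+1 = 1
  1+1 = 0 carry 1
  1+0+1 = 0 carry 1
  1+0+1 = 0 carry 1
  final carry 1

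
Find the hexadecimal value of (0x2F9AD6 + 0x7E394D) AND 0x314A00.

0x214000

Add column by column in base 16, right to left:
  6+D = 3 carry 1
  D+4+1 = 2 carry 1
  A+9+1 = 4 carry 1
  9+3+1 = D
  F+E = D carry 1
  2+7+1 = A
Sum = 0xADD423; now AND with 0x314A00:
  A&3=2, D&1=1, D&4=4, 4&A=0, 2&0=0, 3&0=0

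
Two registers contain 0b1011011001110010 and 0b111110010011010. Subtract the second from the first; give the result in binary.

Subtract column by column in base 2:
  0-0 → 0
  1-1 → 0
  0-0 → 0
  0-1 → 1 (borrow)
  1-1-1 → 1 (borrow)
  1-0-1 → 0
  1-0 → 1
  0-1 → 1 (borrow)
  0-0-1 → 1 (borrow)
  1-0-1 → 0
  1-1 → 0
  0-1 → 1 (borrow)
  1-1-1 → 1 (borrow)
  1-1-1 → 1 (borrow)
  0-1-1 → 0 (borrow)
  1-0-1 → 0

0b11100111011000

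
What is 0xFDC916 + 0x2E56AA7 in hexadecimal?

Add column by column in base 16, right to left:
  6+7 = D
  1+A = B
  9+A = 3 carry 1
  C+6+1 = 3 carry 1
  D+5+1 = 3 carry 1
  F+E+1 = E carry 1
  0+2+1 = 3

0x3E333BD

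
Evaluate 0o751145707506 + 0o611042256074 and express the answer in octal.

Add column by column in base 8, right to left:
  6+4 = 2 carry 1
  0+7+1 = 0 carry 1
  5+0+1 = 6
  7+6 = 5 carry 1
  0+5+1 = 6
  7+2 = 1 carry 1
  5+2+1 = 0 carry 1
  4+4+1 = 1 carry 1
  1+0+1 = 2
  1+1 = 2
  5+1 = 6
  7+6 = 5 carry 1
  final carry 1

0o1562210165602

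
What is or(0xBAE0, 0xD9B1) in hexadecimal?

0xFBF1

OR each hex digit independently (no carries):
  B|D=F, A|9=B, E|B=F, 0|1=1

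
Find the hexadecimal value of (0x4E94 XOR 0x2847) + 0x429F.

0xA972

First 0x4E94 XOR 0x2847 = 0x66D3.
Add column by column in base 16, right to left:
  3+F = 2 carry 1
  D+9+1 = 7 carry 1
  6+2+1 = 9
  6+4 = A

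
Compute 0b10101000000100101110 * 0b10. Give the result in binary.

0b101010000001001011100

Multiply each base-2 digit by 2, carrying:
  0×2 = 0 → write 0
  1×2 = 2 → write 0 carry 1
  1×2+1 = 3 → write 1 carry 1
  1×2+1 = 3 → write 1 carry 1
  0×2+1 = 1 → write 1
  1×2 = 2 → write 0 carry 1
  0×2+1 = 1 → write 1
  0×2 = 0 → write 0
  1×2 = 2 → write 0 carry 1
  0×2+1 = 1 → write 1
  0×2 = 0 → write 0
  0×2 = 0 → write 0
  0×2 = 0 → write 0
  0×2 = 0 → write 0
  0×2 = 0 → write 0
  1×2 = 2 → write 0 carry 1
  0×2+1 = 1 → write 1
  1×2 = 2 → write 0 carry 1
  0×2+1 = 1 → write 1
  1×2 = 2 → write 0 carry 1
  remaining carry: 1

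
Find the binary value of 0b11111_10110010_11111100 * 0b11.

Multiply each base-2 digit by 3, carrying:
  0×3 = 0 → write 0
  0×3 = 0 → write 0
  1×3 = 3 → write 1 carry 1
  1×3+1 = 4 → write 0 carry 2
  1×3+2 = 5 → write 1 carry 2
  1×3+2 = 5 → write 1 carry 2
  1×3+2 = 5 → write 1 carry 2
  1×3+2 = 5 → write 1 carry 2
  0×3+2 = 2 → write 0 carry 1
  1×3+1 = 4 → write 0 carry 2
  0×3+2 = 2 → write 0 carry 1
  0×3+1 = 1 → write 1
  1×3 = 3 → write 1 carry 1
  1×3+1 = 4 → write 0 carry 2
  0×3+2 = 2 → write 0 carry 1
  1×3+1 = 4 → write 0 carry 2
  1×3+2 = 5 → write 1 carry 2
  1×3+2 = 5 → write 1 carry 2
  1×3+2 = 5 → write 1 carry 2
  1×3+2 = 5 → write 1 carry 2
  1×3+2 = 5 → write 1 carry 2
  remaining carry: 10

0b10111110001100011110100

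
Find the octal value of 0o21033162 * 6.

0o146243254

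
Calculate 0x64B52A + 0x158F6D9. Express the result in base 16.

0x1BDAC03

Add column by column in base 16, right to left:
  A+9 = 3 carry 1
  2+D+1 = 0 carry 1
  5+6+1 = C
  B+F = A carry 1
  4+8+1 = D
  6+5 = B
  0+1 = 1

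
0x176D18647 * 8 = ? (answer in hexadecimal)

0xBB68C3238

Multiply each base-16 digit by 8, carrying:
  7×8 = 56 → write 8 carry 3
  4×8+3 = 35 → write 3 carry 2
  6×8+2 = 50 → write 2 carry 3
  8×8+3 = 67 → write 3 carry 4
  1×8+4 = 12 → write C
  D×8 = 104 → write 8 carry 6
  6×8+6 = 54 → write 6 carry 3
  7×8+3 = 59 → write B carry 3
  1×8+3 = 11 → write B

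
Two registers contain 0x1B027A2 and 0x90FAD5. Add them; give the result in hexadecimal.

Add column by column in base 16, right to left:
  2+5 = 7
  A+D = 7 carry 1
  7+A+1 = 2 carry 1
  2+F+1 = 2 carry 1
  0+0+1 = 1
  B+9 = 4 carry 1
  1+0+1 = 2

0x2412277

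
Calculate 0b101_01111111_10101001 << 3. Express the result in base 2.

Left shift by 3: append 3 zero bits.

0b1010111111110101001000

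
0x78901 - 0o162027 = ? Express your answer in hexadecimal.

0o162027 = 0xE417 in hexadecimal.
Subtract column by column in base 16:
  1-7 → A (borrow)
  0-1-1 → E (borrow)
  9-4-1 → 4
  8-E → A (borrow)
  7-0-1 → 6

0x6A4EA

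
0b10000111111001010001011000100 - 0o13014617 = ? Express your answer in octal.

0o2064104465

0b10000111111001010001011000100 = 0o2077121304 in octal.
Subtract column by column in base 8:
  4-7 → 5 (borrow)
  0-1-1 → 6 (borrow)
  3-6-1 → 4 (borrow)
  1-4-1 → 4 (borrow)
  2-1-1 → 0
  1-0 → 1
  7-3 → 4
  7-1 → 6
  0-0 → 0
  2-0 → 2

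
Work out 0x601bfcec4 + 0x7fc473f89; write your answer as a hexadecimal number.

0xdfe070e4d

Add column by column in base 16, right to left:
  4+9 = d
  c+8 = 4 carry 1
  e+f+1 = e carry 1
  c+3+1 = 0 carry 1
  f+7+1 = 7 carry 1
  b+4+1 = 0 carry 1
  1+c+1 = e
  0+f = f
  6+7 = d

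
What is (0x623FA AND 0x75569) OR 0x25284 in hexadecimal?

0x623FA AND 0x75569 = 0x60168.
Then OR with 0x25284.

0x653EC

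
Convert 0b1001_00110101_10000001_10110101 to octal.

Group the bits in threes: 001 001 001 101 011 000 000 110 110 101 → 1115300665.

0o1115300665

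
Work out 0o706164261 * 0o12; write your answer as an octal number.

0o10676213352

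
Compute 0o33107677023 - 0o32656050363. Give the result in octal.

Subtract column by column in base 8:
  3-3 → 0
  2-6 → 4 (borrow)
  0-3-1 → 4 (borrow)
  7-0-1 → 6
  7-5 → 2
  6-0 → 6
  7-6 → 1
  0-5 → 3 (borrow)
  1-6-1 → 2 (borrow)
  3-2-1 → 0
  3-3 → 0

0o231626440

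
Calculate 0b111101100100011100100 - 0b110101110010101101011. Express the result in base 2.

0b111110001101111001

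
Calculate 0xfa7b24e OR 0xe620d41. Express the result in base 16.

0xfe7bf4f

OR each hex digit independently (no carries):
  f|e=f, a|6=e, 7|2=7, b|0=b, 2|d=f, 4|4=4, e|1=f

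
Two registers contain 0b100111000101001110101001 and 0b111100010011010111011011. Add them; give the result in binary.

Add column by column in base 2, right to left:
  1+1 = 0 carry 1
  0+1+1 = 0 carry 1
  0+0+1 = 1
  1+1 = 0 carry 1
  0+1+1 = 0 carry 1
  1+0+1 = 0 carry 1
  0+1+1 = 0 carry 1
  1+1+1 = 1 carry 1
  1+1+1 = 1 carry 1
  1+0+1 = 0 carry 1
  0+1+1 = 0 carry 1
  0+0+1 = 1
  1+1 = 0 carry 1
  0+1+1 = 0 carry 1
  1+0+1 = 0 carry 1
  0+0+1 = 1
  0+1 = 1
  0+0 = 0
  1+0 = 1
  1+0 = 1
  1+1 = 0 carry 1
  0+1+1 = 0 carry 1
  0+1+1 = 0 carry 1
  1+1+1 = 1 carry 1
  final carry 1

0b1100011011000100110000100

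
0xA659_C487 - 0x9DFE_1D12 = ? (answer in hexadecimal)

0x85BA775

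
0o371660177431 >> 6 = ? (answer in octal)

0o3716601774

Shifting right by 6 bits = 2 oct digits: drop the last 2.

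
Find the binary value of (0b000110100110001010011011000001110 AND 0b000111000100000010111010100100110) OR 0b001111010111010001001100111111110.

0b1111010111010011011110111111110

0b000110100110001010011011000001110 AND 0b000111000100000010111010100100110 = 0b000110000100000010011010000000110.
Then OR with 0b001111010111010001001100111111110.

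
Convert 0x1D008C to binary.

0b111010000000010001100

Expand each hex digit to 4 bits: 1=0001 D=1101 0=0000 0=0000 8=1000 C=1100.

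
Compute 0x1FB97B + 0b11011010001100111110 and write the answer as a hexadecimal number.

0b11011010001100111110 = 0xDA33E in hexadecimal.
Add column by column in base 16, right to left:
  B+E = 9 carry 1
  7+3+1 = B
  9+3 = C
  B+A = 5 carry 1
  F+D+1 = D carry 1
  1+0+1 = 2

0x2D5CB9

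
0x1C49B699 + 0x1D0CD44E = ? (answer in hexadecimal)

0x39568AE7

Add column by column in base 16, right to left:
  9+E = 7 carry 1
  9+4+1 = E
  6+4 = A
  B+D = 8 carry 1
  9+C+1 = 6 carry 1
  4+0+1 = 5
  C+D = 9 carry 1
  1+1+1 = 3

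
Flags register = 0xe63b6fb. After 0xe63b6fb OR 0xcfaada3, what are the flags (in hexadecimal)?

OR each hex digit independently (no carries):
  e|c=e, 6|f=f, 3|a=b, b|a=b, 6|d=f, f|a=f, b|3=b

0xefbbffb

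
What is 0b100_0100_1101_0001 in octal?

0o42321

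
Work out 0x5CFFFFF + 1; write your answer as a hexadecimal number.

0x5D00000

The trailing 5 digits are F (max in base 16), so adding 1 cascades: they roll to 0 and the next digit up increments.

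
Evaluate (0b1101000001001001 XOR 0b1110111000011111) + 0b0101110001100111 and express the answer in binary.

0b1001101010111101

First 0b1101000001001001 XOR 0b1110111000011111 = 0b0011111001010110.
Add column by column in base 2, right to left:
  0+1 = 1
  1+1 = 0 carry 1
  1+1+1 = 1 carry 1
  0+0+1 = 1
  1+0 = 1
  0+1 = 1
  1+1 = 0 carry 1
  0+0+1 = 1
  0+0 = 0
  1+0 = 1
  1+1 = 0 carry 1
  1+1+1 = 1 carry 1
  1+1+1 = 1 carry 1
  1+0+1 = 0 carry 1
  0+1+1 = 0 carry 1
  final carry 1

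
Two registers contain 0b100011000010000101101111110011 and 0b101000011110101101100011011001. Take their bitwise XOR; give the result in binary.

XOR bit by bit (1 where the bits differ):
  100011000010000101101111110011
^ 101000011110101101100011011001
= 001011011100101000001100101010

0b001011011100101000001100101010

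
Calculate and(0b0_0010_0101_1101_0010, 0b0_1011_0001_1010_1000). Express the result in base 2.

AND bit by bit (1 only where both bits are 1):
  00010010111010010
& 01011000110101000
= 00010000110000000

0b00010000110000000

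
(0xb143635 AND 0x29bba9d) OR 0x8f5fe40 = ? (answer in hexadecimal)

0xb143635 AND 0x29bba9d = 0x2103215.
Then OR with 0x8f5fe40.

0xaf5fe55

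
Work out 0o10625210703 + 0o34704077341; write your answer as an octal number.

0o45531310244

Add column by column in base 8, right to left:
  3+1 = 4
  0+4 = 4
  7+3 = 2 carry 1
  0+7+1 = 0 carry 1
  1+7+1 = 1 carry 1
  2+0+1 = 3
  5+4 = 1 carry 1
  2+0+1 = 3
  6+7 = 5 carry 1
  0+4+1 = 5
  1+3 = 4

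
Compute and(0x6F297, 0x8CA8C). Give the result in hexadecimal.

0x0C284

AND each hex digit independently (no carries):
  6&8=0, F&C=C, 2&A=2, 9&8=8, 7&C=4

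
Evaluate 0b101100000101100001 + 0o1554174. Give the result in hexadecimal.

0b101100000101100001 = 0x2c161 in hexadecimal.
0o1554174 = 0x6d87c in hexadecimal.
Add column by column in base 16, right to left:
  1+c = d
  6+7 = d
  1+8 = 9
  c+d = 9 carry 1
  2+6+1 = 9

0x999dd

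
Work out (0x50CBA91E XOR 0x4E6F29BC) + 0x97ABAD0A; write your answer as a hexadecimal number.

First 0x50CBA91E XOR 0x4E6F29BC = 0x1EA480A2.
Add column by column in base 16, right to left:
  2+A = C
  A+0 = A
  0+D = D
  8+A = 2 carry 1
  4+B+1 = 0 carry 1
  A+A+1 = 5 carry 1
  E+7+1 = 6 carry 1
  1+9+1 = B

0xB6502DAC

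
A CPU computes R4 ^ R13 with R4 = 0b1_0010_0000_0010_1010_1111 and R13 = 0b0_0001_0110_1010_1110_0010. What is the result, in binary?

0b100110110100001001101

XOR bit by bit (1 where the bits differ):
  100100000001010101111
^ 000010110101011100010
= 100110110100001001101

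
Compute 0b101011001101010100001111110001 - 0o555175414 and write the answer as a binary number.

0b100101100000000100100011100101

0o555175414 = 0b101101101001111101100001100 in binary.
Subtract column by column in base 2:
  1-0 → 1
  0-0 → 0
  0-1 → 1 (borrow)
  0-1-1 → 0 (borrow)
  1-0-1 → 0
  1-0 → 1
  1-0 → 1
  1-0 → 1
  1-1 → 0
  1-1 → 0
  0-0 → 0
  0-1 → 1 (borrow)
  0-1-1 → 0 (borrow)
  0-1-1 → 0 (borrow)
  1-1-1 → 1 (borrow)
  0-1-1 → 0 (borrow)
  1-0-1 → 0
  0-0 → 0
  1-1 → 0
  0-0 → 0
  1-1 → 0
  1-1 → 0
  0-0 → 0
  0-1 → 1 (borrow)
  1-1-1 → 1 (borrow)
  1-0-1 → 0
  0-1 → 1 (borrow)
  1-0-1 → 0
  0-0 → 0
  1-0 → 1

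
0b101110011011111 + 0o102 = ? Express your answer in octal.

0o56441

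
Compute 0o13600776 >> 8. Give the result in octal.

0o27401

8 bits is not a whole number of base-8 digits; in binary: 1011110000000111111110 >> 8 = 10111100000001.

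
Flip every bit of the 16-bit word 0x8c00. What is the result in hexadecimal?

Each hex digit d becomes f−d:
  8→7, c→3, 0→f, 0→f

0x73ff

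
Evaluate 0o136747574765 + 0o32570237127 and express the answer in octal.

0o171540034114

Add column by column in base 8, right to left:
  5+7 = 4 carry 1
  6+2+1 = 1 carry 1
  7+1+1 = 1 carry 1
  4+7+1 = 4 carry 1
  7+3+1 = 3 carry 1
  5+2+1 = 0 carry 1
  7+0+1 = 0 carry 1
  4+7+1 = 4 carry 1
  7+5+1 = 5 carry 1
  6+2+1 = 1 carry 1
  3+3+1 = 7
  1+0 = 1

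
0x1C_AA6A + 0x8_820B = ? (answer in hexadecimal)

0x252C75

Add column by column in base 16, right to left:
  A+B = 5 carry 1
  6+0+1 = 7
  A+2 = C
  A+8 = 2 carry 1
  C+8+1 = 5 carry 1
  1+0+1 = 2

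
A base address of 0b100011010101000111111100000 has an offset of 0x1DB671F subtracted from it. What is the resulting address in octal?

0o243624301

0b100011010101000111111100000 = 0o432507740 in octal.
0x1DB671F = 0o166663437 in octal.
Subtract column by column in base 8:
  0-7 → 1 (borrow)
  4-3-1 → 0
  7-4 → 3
  7-3 → 4
  0-6 → 2 (borrow)
  5-6-1 → 6 (borrow)
  2-6-1 → 3 (borrow)
  3-6-1 → 4 (borrow)
  4-1-1 → 2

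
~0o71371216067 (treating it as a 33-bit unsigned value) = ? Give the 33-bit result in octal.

0o06406561710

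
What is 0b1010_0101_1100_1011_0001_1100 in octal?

Group the bits in threes: 101 001 011 100 101 100 011 100 → 51345434.

0o51345434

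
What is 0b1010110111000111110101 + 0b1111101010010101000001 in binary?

0b11010100001011100110110

Add column by column in base 2, right to left:
  1+1 = 0 carry 1
  0+0+1 = 1
  1+0 = 1
  0+0 = 0
  1+0 = 1
  1+0 = 1
  1+1 = 0 carry 1
  1+0+1 = 0 carry 1
  1+1+1 = 1 carry 1
  0+0+1 = 1
  0+1 = 1
  0+0 = 0
  1+0 = 1
  1+1 = 0 carry 1
  1+0+1 = 0 carry 1
  0+1+1 = 0 carry 1
  1+0+1 = 0 carry 1
  1+1+1 = 1 carry 1
  0+1+1 = 0 carry 1
  1+1+1 = 1 carry 1
  0+1+1 = 0 carry 1
  1+1+1 = 1 carry 1
  final carry 1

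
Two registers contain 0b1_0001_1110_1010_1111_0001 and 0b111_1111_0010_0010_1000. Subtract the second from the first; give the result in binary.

0b10011111100011001001

Subtract column by column in base 2:
  1-0 → 1
  0-0 → 0
  0-0 → 0
  0-1 → 1 (borrow)
  1-0-1 → 0
  1-1 → 0
  1-0 → 1
  1-0 → 1
  0-0 → 0
  1-1 → 0
  0-0 → 0
  1-0 → 1
  0-1 → 1 (borrow)
  1-1-1 → 1 (borrow)
  1-1-1 → 1 (borrow)
  1-1-1 → 1 (borrow)
  1-1-1 → 1 (borrow)
  0-1-1 → 0 (borrow)
  0-1-1 → 0 (borrow)
  0-0-1 → 1 (borrow)
  1-0-1 → 0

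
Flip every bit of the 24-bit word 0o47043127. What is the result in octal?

Each oct digit d becomes 7−d:
  4→3, 7→0, 0→7, 4→3, 3→4, 1→6, 2→5, 7→0

0o30734650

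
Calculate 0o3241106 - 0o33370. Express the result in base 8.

Subtract column by column in base 8:
  6-0 → 6
  0-7 → 1 (borrow)
  1-3-1 → 5 (borrow)
  1-3-1 → 5 (borrow)
  4-3-1 → 0
  2-0 → 2
  3-0 → 3

0o3205516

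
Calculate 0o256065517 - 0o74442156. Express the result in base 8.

0o161423341

Subtract column by column in base 8:
  7-6 → 1
  1-5 → 4 (borrow)
  5-1-1 → 3
  5-2 → 3
  6-4 → 2
  0-4 → 4 (borrow)
  6-4-1 → 1
  5-7 → 6 (borrow)
  2-0-1 → 1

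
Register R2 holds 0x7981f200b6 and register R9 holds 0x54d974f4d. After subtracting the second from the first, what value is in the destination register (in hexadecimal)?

0x74345ab169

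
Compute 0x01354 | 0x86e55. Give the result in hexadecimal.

OR each hex digit independently (no carries):
  0|8=8, 1|6=7, 3|e=f, 5|5=5, 4|5=5

0x87f55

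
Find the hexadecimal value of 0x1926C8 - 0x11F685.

0x73043

Subtract column by column in base 16:
  8-5 → 3
  C-8 → 4
  6-6 → 0
  2-F → 3 (borrow)
  9-1-1 → 7
  1-1 → 0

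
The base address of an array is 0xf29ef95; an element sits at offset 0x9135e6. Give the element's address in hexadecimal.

0xfbb257b

Add column by column in base 16, right to left:
  5+6 = b
  9+e = 7 carry 1
  f+5+1 = 5 carry 1
  e+3+1 = 2 carry 1
  9+1+1 = b
  2+9 = b
  f+0 = f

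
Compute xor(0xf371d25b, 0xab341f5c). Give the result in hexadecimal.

0x5845cd07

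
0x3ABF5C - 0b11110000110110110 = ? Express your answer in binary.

0b1110001101110110100110

0x3ABF5C = 0b1110101011111101011100 in binary.
Subtract column by column in base 2:
  0-0 → 0
  0-1 → 1 (borrow)
  1-1-1 → 1 (borrow)
  1-0-1 → 0
  1-1 → 0
  0-1 → 1 (borrow)
  1-0-1 → 0
  0-1 → 1 (borrow)
  1-1-1 → 1 (borrow)
  1-0-1 → 0
  1-0 → 1
  1-0 → 1
  1-0 → 1
  1-1 → 0
  0-1 → 1 (borrow)
  1-1-1 → 1 (borrow)
  0-1-1 → 0 (borrow)
  1-0-1 → 0
  0-0 → 0
  1-0 → 1
  1-0 → 1
  1-0 → 1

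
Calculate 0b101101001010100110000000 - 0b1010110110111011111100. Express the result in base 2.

Subtract column by column in base 2:
  0-0 → 0
  0-0 → 0
  0-1 → 1 (borrow)
  0-1-1 → 0 (borrow)
  0-1-1 → 0 (borrow)
  0-1-1 → 0 (borrow)
  0-1-1 → 0 (borrow)
  1-1-1 → 1 (borrow)
  1-0-1 → 0
  0-1 → 1 (borrow)
  0-1-1 → 0 (borrow)
  1-1-1 → 1 (borrow)
  0-0-1 → 1 (borrow)
  1-1-1 → 1 (borrow)
  0-1-1 → 0 (borrow)
  1-0-1 → 0
  0-1 → 1 (borrow)
  0-1-1 → 0 (borrow)
  1-0-1 → 0
  0-1 → 1 (borrow)
  1-0-1 → 0
  1-1 → 0
  0-0 → 0
  1-0 → 1

0b100010010011101010000100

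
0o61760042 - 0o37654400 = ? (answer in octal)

0o22103442

Subtract column by column in base 8:
  2-0 → 2
  4-0 → 4
  0-4 → 4 (borrow)
  0-4-1 → 3 (borrow)
  6-5-1 → 0
  7-6 → 1
  1-7 → 2 (borrow)
  6-3-1 → 2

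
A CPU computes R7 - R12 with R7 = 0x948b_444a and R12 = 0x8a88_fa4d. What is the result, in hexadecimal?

0xa0249fd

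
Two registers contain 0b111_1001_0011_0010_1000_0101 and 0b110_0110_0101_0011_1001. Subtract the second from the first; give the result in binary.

0b11100101100110101001100

Subtract column by column in base 2:
  1-1 → 0
  0-0 → 0
  1-0 → 1
  0-1 → 1 (borrow)
  0-1-1 → 0 (borrow)
  0-1-1 → 0 (borrow)
  0-0-1 → 1 (borrow)
  1-0-1 → 0
  0-1 → 1 (borrow)
  1-0-1 → 0
  0-1 → 1 (borrow)
  0-0-1 → 1 (borrow)
  1-0-1 → 0
  1-1 → 0
  0-1 → 1 (borrow)
  0-0-1 → 1 (borrow)
  1-0-1 → 0
  0-1 → 1 (borrow)
  0-1-1 → 0 (borrow)
  1-0-1 → 0
  1-0 → 1
  1-0 → 1
  1-0 → 1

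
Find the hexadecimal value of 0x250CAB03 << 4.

Shifting left by 4 bits = 1 hex digit: append 1 zero.

0x250CAB030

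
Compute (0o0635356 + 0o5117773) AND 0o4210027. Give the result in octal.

Add column by column in base 8, right to left:
  6+3 = 1 carry 1
  5+7+1 = 5 carry 1
  3+7+1 = 3 carry 1
  5+7+1 = 5 carry 1
  3+1+1 = 5
  6+1 = 7
  0+5 = 5
Sum = 0o5755351; now AND with 0o4210027:
  5&4=4, 7&2=2, 5&1=1, 5&0=0, 3&0=0, 5&2=0, 1&7=1

0o4210001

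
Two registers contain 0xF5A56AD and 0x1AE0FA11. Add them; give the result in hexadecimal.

Add column by column in base 16, right to left:
  D+1 = E
  A+1 = B
  6+A = 0 carry 1
  5+F+1 = 5 carry 1
  A+0+1 = B
  5+E = 3 carry 1
  F+A+1 = A carry 1
  0+1+1 = 2

0x2A3B50BE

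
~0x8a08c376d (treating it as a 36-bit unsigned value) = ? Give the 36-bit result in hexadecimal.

Each hex digit d becomes f−d:
  8→7, a→5, 0→f, 8→7, c→3, 3→c, 7→8, 6→9, d→2

0x75f73c892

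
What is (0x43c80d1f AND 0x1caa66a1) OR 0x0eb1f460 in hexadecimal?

0xeb9f461

0x43c80d1f AND 0x1caa66a1 = 0x00880401.
Then OR with 0x0eb1f460.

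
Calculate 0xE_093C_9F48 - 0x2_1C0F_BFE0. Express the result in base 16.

0xBED2CDF68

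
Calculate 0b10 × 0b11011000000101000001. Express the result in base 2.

0b110110000001010000010

Multiply each base-2 digit by 2, carrying:
  1×2 = 2 → write 0 carry 1
  0×2+1 = 1 → write 1
  0×2 = 0 → write 0
  0×2 = 0 → write 0
  0×2 = 0 → write 0
  0×2 = 0 → write 0
  1×2 = 2 → write 0 carry 1
  0×2+1 = 1 → write 1
  1×2 = 2 → write 0 carry 1
  0×2+1 = 1 → write 1
  0×2 = 0 → write 0
  0×2 = 0 → write 0
  0×2 = 0 → write 0
  0×2 = 0 → write 0
  0×2 = 0 → write 0
  1×2 = 2 → write 0 carry 1
  1×2+1 = 3 → write 1 carry 1
  0×2+1 = 1 → write 1
  1×2 = 2 → write 0 carry 1
  1×2+1 = 3 → write 1 carry 1
  remaining carry: 1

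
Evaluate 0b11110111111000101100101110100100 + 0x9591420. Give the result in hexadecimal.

0x1013bdfc4

0b11110111111000101100101110100100 = 0xf7e2cba4 in hexadecimal.
Add column by column in base 16, right to left:
  4+0 = 4
  a+2 = c
  b+4 = f
  c+1 = d
  2+9 = b
  e+5 = 3 carry 1
  7+9+1 = 1 carry 1
  f+0+1 = 0 carry 1
  final carry 1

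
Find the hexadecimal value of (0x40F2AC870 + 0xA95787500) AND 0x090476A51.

Add column by column in base 16, right to left:
  0+0 = 0
  7+0 = 7
  8+5 = D
  C+7 = 3 carry 1
  A+8+1 = 3 carry 1
  2+7+1 = A
  F+5 = 4 carry 1
  0+9+1 = A
  4+A = E
Sum = 0xEA4A33D70; now AND with 0x090476A51:
  E&0=0, A&9=8, 4&0=0, A&4=0, 3&7=3, 3&6=2, D&A=8, 7&5=5, 0&1=0

0x80032850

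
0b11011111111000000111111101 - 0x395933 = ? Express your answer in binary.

0b11010001100010100011001010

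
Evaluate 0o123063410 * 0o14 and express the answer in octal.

Multiply each base-8 digit by 12, carrying:
  0×12 = 0 → write 0
  1×12 = 12 → write 4 carry 1
  4×12+1 = 49 → write 1 carry 6
  3×12+6 = 42 → write 2 carry 5
  6×12+5 = 77 → write 5 carry 9
  0×12+9 = 9 → write 1 carry 1
  3×12+1 = 37 → write 5 carry 4
  2×12+4 = 28 → write 4 carry 3
  1×12+3 = 15 → write 7 carry 1
  remaining carry: 1

0o1745152140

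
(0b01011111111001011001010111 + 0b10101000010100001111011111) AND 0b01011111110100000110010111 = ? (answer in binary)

Add column by column in base 2, right to left:
  1+1 = 0 carry 1
  1+1+1 = 1 carry 1
  1+1+1 = 1 carry 1
  0+1+1 = 0 carry 1
  1+1+1 = 1 carry 1
  0+0+1 = 1
  1+1 = 0 carry 1
  0+1+1 = 0 carry 1
  0+1+1 = 0 carry 1
  1+1+1 = 1 carry 1
  1+0+1 = 0 carry 1
  0+0+1 = 1
  1+0 = 1
  0+0 = 0
  0+1 = 1
  1+0 = 1
  1+1 = 0 carry 1
  1+0+1 = 0 carry 1
  1+0+1 = 0 carry 1
  1+0+1 = 0 carry 1
  1+0+1 = 0 carry 1
  1+1+1 = 1 carry 1
  1+0+1 = 0 carry 1
  0+1+1 = 0 carry 1
  1+0+1 = 0 carry 1
  0+1+1 = 0 carry 1
  final carry 1
Sum = 0b100001000001101101000110110; now AND with 0b01011111110100000110010111:
  100001000001101101000110110
& 001011111110100000110010111
= 000001000000100000000010110

0b1000000100000000010110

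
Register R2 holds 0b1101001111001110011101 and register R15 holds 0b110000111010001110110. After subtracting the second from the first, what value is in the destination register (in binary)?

0b111000111111100100111

Subtract column by column in base 2:
  1-0 → 1
  0-1 → 1 (borrow)
  1-1-1 → 1 (borrow)
  1-0-1 → 0
  1-1 → 0
  0-1 → 1 (borrow)
  0-1-1 → 0 (borrow)
  1-0-1 → 0
  1-0 → 1
  1-0 → 1
  0-1 → 1 (borrow)
  0-0-1 → 1 (borrow)
  1-1-1 → 1 (borrow)
  1-1-1 → 1 (borrow)
  1-1-1 → 1 (borrow)
  1-0-1 → 0
  0-0 → 0
  0-0 → 0
  1-0 → 1
  0-1 → 1 (borrow)
  1-1-1 → 1 (borrow)
  1-0-1 → 0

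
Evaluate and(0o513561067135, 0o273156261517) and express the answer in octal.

0o013140061115

AND each oct digit independently (no carries):
  5&2=0, 1&7=1, 3&3=3, 5&1=1, 6&5=4, 1&6=0, 0&2=0, 6&6=6, 7&1=1, 1&5=1, 3&1=1, 5&7=5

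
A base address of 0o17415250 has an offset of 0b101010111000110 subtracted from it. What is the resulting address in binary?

0b1111011100010011100010

0o17415250 = 0b1111100001101010101000 in binary.
Subtract column by column in base 2:
  0-0 → 0
  0-1 → 1 (borrow)
  0-1-1 → 0 (borrow)
  1-0-1 → 0
  0-0 → 0
  1-0 → 1
  0-1 → 1 (borrow)
  1-1-1 → 1 (borrow)
  0-1-1 → 0 (borrow)
  1-0-1 → 0
  0-1 → 1 (borrow)
  1-0-1 → 0
  1-1 → 0
  0-0 → 0
  0-1 → 1 (borrow)
  0-0-1 → 1 (borrow)
  0-0-1 → 1 (borrow)
  1-0-1 → 0
  1-0 → 1
  1-0 → 1
  1-0 → 1
  1-0 → 1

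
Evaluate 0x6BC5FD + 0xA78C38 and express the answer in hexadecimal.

Add column by column in base 16, right to left:
  D+8 = 5 carry 1
  F+3+1 = 3 carry 1
  5+C+1 = 2 carry 1
  C+8+1 = 5 carry 1
  B+7+1 = 3 carry 1
  6+A+1 = 1 carry 1
  final carry 1

0x1135235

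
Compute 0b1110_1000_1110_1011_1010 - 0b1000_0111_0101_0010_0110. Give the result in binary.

0b1100001100110010100

Subtract column by column in base 2:
  0-0 → 0
  1-1 → 0
  0-1 → 1 (borrow)
  1-0-1 → 0
  1-0 → 1
  1-1 → 0
  0-0 → 0
  1-0 → 1
  0-1 → 1 (borrow)
  1-0-1 → 0
  1-1 → 0
  1-0 → 1
  0-1 → 1 (borrow)
  0-1-1 → 0 (borrow)
  0-1-1 → 0 (borrow)
  1-0-1 → 0
  0-0 → 0
  1-0 → 1
  1-0 → 1
  1-1 → 0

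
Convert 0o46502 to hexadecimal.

Each octal digit is 3 bits: 4=100 6=110 5=101 0=000 2=010.
Group the bits into nibbles: 0100 1101 0100 0010 → 4D42.

0x4D42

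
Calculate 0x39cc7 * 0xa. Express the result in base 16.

0x241fc6

Multiply each base-16 digit by 10, carrying:
  7×10 = 70 → write 6 carry 4
  c×10+4 = 124 → write c carry 7
  c×10+7 = 127 → write f carry 7
  9×10+7 = 97 → write 1 carry 6
  3×10+6 = 36 → write 4 carry 2
  remaining carry: 2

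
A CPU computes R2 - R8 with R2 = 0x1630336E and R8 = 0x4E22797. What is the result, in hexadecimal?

Subtract column by column in base 16:
  E-7 → 7
  6-9 → D (borrow)
  3-7-1 → B (borrow)
  3-2-1 → 0
  0-2 → E (borrow)
  3-E-1 → 4 (borrow)
  6-4-1 → 1
  1-0 → 1

0x114E0BD7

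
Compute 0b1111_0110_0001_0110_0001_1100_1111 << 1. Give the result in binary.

0b11110110000101100001110011110

Left shift by 1: append 1 zero bit.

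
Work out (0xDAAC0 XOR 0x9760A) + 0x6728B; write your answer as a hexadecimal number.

0xB4F55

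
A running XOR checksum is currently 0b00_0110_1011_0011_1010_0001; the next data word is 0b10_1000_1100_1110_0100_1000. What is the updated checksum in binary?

0b1011100111110111101001

XOR bit by bit (1 where the bits differ):
  0001101011001110100001
^ 1010001100111001001000
= 1011100111110111101001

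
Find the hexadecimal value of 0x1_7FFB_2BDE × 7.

0xA7FDE3312

Multiply each base-16 digit by 7, carrying:
  E×7 = 98 → write 2 carry 6
  D×7+6 = 97 → write 1 carry 6
  B×7+6 = 83 → write 3 carry 5
  2×7+5 = 19 → write 3 carry 1
  B×7+1 = 78 → write E carry 4
  F×7+4 = 109 → write D carry 6
  F×7+6 = 111 → write F carry 6
  7×7+6 = 55 → write 7 carry 3
  1×7+3 = 10 → write A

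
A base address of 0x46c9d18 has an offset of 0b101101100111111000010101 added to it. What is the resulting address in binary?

0x46c9d18 = 0b100011011001001110100011000 in binary.
Add column by column in base 2, right to left:
  0+1 = 1
  0+0 = 0
  0+1 = 1
  1+0 = 1
  1+1 = 0 carry 1
  0+0+1 = 1
  0+0 = 0
  0+0 = 0
  1+0 = 1
  0+1 = 1
  1+1 = 0 carry 1
  1+1+1 = 1 carry 1
  1+1+1 = 1 carry 1
  0+1+1 = 0 carry 1
  0+1+1 = 0 carry 1
  1+0+1 = 0 carry 1
  0+0+1 = 1
  0+1 = 1
  1+1 = 0 carry 1
  1+0+1 = 0 carry 1
  0+1+1 = 0 carry 1
  1+1+1 = 1 carry 1
  1+0+1 = 0 carry 1
  0+1+1 = 0 carry 1
  0+0+1 = 1
  0+0 = 0
  1+0 = 1

0b101001000110001101100101101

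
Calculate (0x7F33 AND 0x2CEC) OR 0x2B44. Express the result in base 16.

0x2F64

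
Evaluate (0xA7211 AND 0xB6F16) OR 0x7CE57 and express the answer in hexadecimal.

0xA7211 AND 0xB6F16 = 0xA6210.
Then OR with 0x7CE57.

0xFEE57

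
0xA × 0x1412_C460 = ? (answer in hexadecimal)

0xC8BBABC0

Multiply each base-16 digit by 10, carrying:
  0×10 = 0 → write 0
  6×10 = 60 → write C carry 3
  4×10+3 = 43 → write B carry 2
  C×10+2 = 122 → write A carry 7
  2×10+7 = 27 → write B carry 1
  1×10+1 = 11 → write B
  4×10 = 40 → write 8 carry 2
  1×10+2 = 12 → write C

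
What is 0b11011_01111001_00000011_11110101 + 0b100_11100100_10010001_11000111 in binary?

0b100000010111011001010110111100

Add column by column in base 2, right to left:
  1+1 = 0 carry 1
  0+1+1 = 0 carry 1
  1+1+1 = 1 carry 1
  0+0+1 = 1
  1+0 = 1
  1+0 = 1
  1+1 = 0 carry 1
  1+1+1 = 1 carry 1
  1+1+1 = 1 carry 1
  1+0+1 = 0 carry 1
  0+0+1 = 1
  0+0 = 0
  0+1 = 1
  0+0 = 0
  0+0 = 0
  0+1 = 1
  1+0 = 1
  0+0 = 0
  0+1 = 1
  1+0 = 1
  1+0 = 1
  1+1 = 0 carry 1
  1+1+1 = 1 carry 1
  0+1+1 = 0 carry 1
  1+0+1 = 0 carry 1
  1+0+1 = 0 carry 1
  0+1+1 = 0 carry 1
  1+0+1 = 0 carry 1
  1+0+1 = 0 carry 1
  final carry 1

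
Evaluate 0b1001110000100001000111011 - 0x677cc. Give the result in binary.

0x677cc = 0b1100111011111001100 in binary.
Subtract column by column in base 2:
  1-0 → 1
  1-0 → 1
  0-1 → 1 (borrow)
  1-1-1 → 1 (borrow)
  1-0-1 → 0
  1-0 → 1
  0-1 → 1 (borrow)
  0-1-1 → 0 (borrow)
  0-1-1 → 0 (borrow)
  1-1-1 → 1 (borrow)
  0-1-1 → 0 (borrow)
  0-0-1 → 1 (borrow)
  0-1-1 → 0 (borrow)
  0-1-1 → 0 (borrow)
  1-1-1 → 1 (borrow)
  0-0-1 → 1 (borrow)
  0-0-1 → 1 (borrow)
  0-1-1 → 0 (borrow)
  0-1-1 → 0 (borrow)
  1-0-1 → 0
  1-0 → 1
  1-0 → 1
  0-0 → 0
  0-0 → 0
  1-0 → 1

0b1001100011100101001101111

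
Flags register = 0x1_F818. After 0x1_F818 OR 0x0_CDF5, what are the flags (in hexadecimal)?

OR each hex digit independently (no carries):
  1|0=1, F|C=F, 8|D=D, 1|F=F, 8|5=D

0x1FDFD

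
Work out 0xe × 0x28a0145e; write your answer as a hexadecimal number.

0x238c11d24

Multiply each base-16 digit by 14, carrying:
  e×14 = 196 → write 4 carry 12
  5×14+12 = 82 → write 2 carry 5
  4×14+5 = 61 → write d carry 3
  1×14+3 = 17 → write 1 carry 1
  0×14+1 = 1 → write 1
  a×14 = 140 → write c carry 8
  8×14+8 = 120 → write 8 carry 7
  2×14+7 = 35 → write 3 carry 2
  remaining carry: 2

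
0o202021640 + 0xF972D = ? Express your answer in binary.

0o202021640 = 0b10000010000010001110100000 in binary.
0xF972D = 0b11111001011100101101 in binary.
Add column by column in base 2, right to left:
  0+1 = 1
  0+0 = 0
  0+1 = 1
  0+1 = 1
  0+0 = 0
  1+1 = 0 carry 1
  0+0+1 = 1
  1+0 = 1
  1+1 = 0 carry 1
  1+1+1 = 1 carry 1
  0+1+1 = 0 carry 1
  0+0+1 = 1
  0+1 = 1
  1+0 = 1
  0+0 = 0
  0+1 = 1
  0+1 = 1
  0+1 = 1
  0+1 = 1
  1+1 = 0 carry 1
  0+0+1 = 1
  0+0 = 0
  0+0 = 0
  0+0 = 0
  0+0 = 0
  1+0 = 1

0b10000101111011101011001101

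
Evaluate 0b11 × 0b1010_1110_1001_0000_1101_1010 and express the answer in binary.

0b10000010111011001010001110

Multiply each base-2 digit by 3, carrying:
  0×3 = 0 → write 0
  1×3 = 3 → write 1 carry 1
  0×3+1 = 1 → write 1
  1×3 = 3 → write 1 carry 1
  1×3+1 = 4 → write 0 carry 2
  0×3+2 = 2 → write 0 carry 1
  1×3+1 = 4 → write 0 carry 2
  1×3+2 = 5 → write 1 carry 2
  0×3+2 = 2 → write 0 carry 1
  0×3+1 = 1 → write 1
  0×3 = 0 → write 0
  0×3 = 0 → write 0
  1×3 = 3 → write 1 carry 1
  0×3+1 = 1 → write 1
  0×3 = 0 → write 0
  1×3 = 3 → write 1 carry 1
  0×3+1 = 1 → write 1
  1×3 = 3 → write 1 carry 1
  1×3+1 = 4 → write 0 carry 2
  1×3+2 = 5 → write 1 carry 2
  0×3+2 = 2 → write 0 carry 1
  1×3+1 = 4 → write 0 carry 2
  0×3+2 = 2 → write 0 carry 1
  1×3+1 = 4 → write 0 carry 2
  remaining carry: 10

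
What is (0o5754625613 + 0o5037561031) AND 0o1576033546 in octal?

Add column by column in base 8, right to left:
  3+1 = 4
  1+3 = 4
  6+0 = 6
  5+1 = 6
  2+6 = 0 carry 1
  6+5+1 = 4 carry 1
  4+7+1 = 4 carry 1
  5+3+1 = 1 carry 1
  7+0+1 = 0 carry 1
  5+5+1 = 3 carry 1
  final carry 1
Sum = 0o13014406644; now AND with 0o1576033546:
  1&0=0, 3&1=1, 0&5=0, 1&7=1, 4&6=4, 4&0=0, 0&3=0, 6&3=2, 6&5=4, 4&4=4, 4&6=4

0o1014002444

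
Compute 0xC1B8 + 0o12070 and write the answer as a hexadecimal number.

0xD5F0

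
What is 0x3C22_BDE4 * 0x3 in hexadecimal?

0xB46839AC

Multiply each base-16 digit by 3, carrying:
  4×3 = 12 → write C
  E×3 = 42 → write A carry 2
  D×3+2 = 41 → write 9 carry 2
  B×3+2 = 35 → write 3 carry 2
  2×3+2 = 8 → write 8
  2×3 = 6 → write 6
  C×3 = 36 → write 4 carry 2
  3×3+2 = 11 → write B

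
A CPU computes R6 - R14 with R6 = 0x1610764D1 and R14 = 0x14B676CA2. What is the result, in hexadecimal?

0x159FF82F

Subtract column by column in base 16:
  1-2 → F (borrow)
  D-A-1 → 2
  4-C → 8 (borrow)
  6-6-1 → F (borrow)
  7-7-1 → F (borrow)
  0-6-1 → 9 (borrow)
  1-B-1 → 5 (borrow)
  6-4-1 → 1
  1-1 → 0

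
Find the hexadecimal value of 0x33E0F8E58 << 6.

0xCF83E39600

6 bits is not a whole number of base-16 digits; in binary: 1100111110000011111000111001011000 << 6 = 1100111110000011111000111001011000000000.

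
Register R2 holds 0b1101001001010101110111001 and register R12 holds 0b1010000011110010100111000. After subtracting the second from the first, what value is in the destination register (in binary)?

Subtract column by column in base 2:
  1-0 → 1
  0-0 → 0
  0-0 → 0
  1-1 → 0
  1-1 → 0
  1-1 → 0
  0-0 → 0
  1-0 → 1
  1-1 → 0
  1-0 → 1
  0-1 → 1 (borrow)
  1-0-1 → 0
  0-0 → 0
  1-1 → 0
  0-1 → 1 (borrow)
  1-1-1 → 1 (borrow)
  0-1-1 → 0 (borrow)
  0-0-1 → 1 (borrow)
  1-0-1 → 0
  0-0 → 0
  0-0 → 0
  1-0 → 1
  0-1 → 1 (borrow)
  1-0-1 → 0
  1-1 → 0

0b11000101100011010000001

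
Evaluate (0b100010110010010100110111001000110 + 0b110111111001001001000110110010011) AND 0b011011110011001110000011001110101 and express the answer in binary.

0b11010100011001100000001001010001

Add column by column in base 2, right to left:
  0+1 = 1
  1+1 = 0 carry 1
  1+0+1 = 0 carry 1
  0+0+1 = 1
  0+1 = 1
  0+0 = 0
  1+0 = 1
  0+1 = 1
  0+1 = 1
  1+0 = 1
  1+1 = 0 carry 1
  1+1+1 = 1 carry 1
  0+0+1 = 1
  1+0 = 1
  1+0 = 1
  0+1 = 1
  0+0 = 0
  1+0 = 1
  0+1 = 1
  1+0 = 1
  0+0 = 0
  0+1 = 1
  1+0 = 1
  0+0 = 0
  0+1 = 1
  1+1 = 0 carry 1
  1+1+1 = 1 carry 1
  0+1+1 = 0 carry 1
  1+1+1 = 1 carry 1
  0+1+1 = 0 carry 1
  0+0+1 = 1
  0+1 = 1
  1+1 = 0 carry 1
  final carry 1
Sum = 0b1011010101011011101111101111011001; now AND with 0b011011110011001110000011001110101:
  1011010101011011101111101111011001
& 0011011110011001110000011001110101
= 0011010100011001100000001001010001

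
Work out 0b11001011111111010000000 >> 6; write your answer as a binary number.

Right shift by 6: drop the 6 least-significant bits.

0b11001011111111010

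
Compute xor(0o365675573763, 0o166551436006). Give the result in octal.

XOR each oct digit independently (no carries):
  3^1=2, 6^6=0, 5^6=3, 6^5=3, 7^5=2, 5^1=4, 5^4=1, 7^3=4, 3^6=5, 7^0=7, 6^0=6, 3^6=5

0o203324145765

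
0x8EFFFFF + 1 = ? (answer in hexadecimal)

The trailing 5 digits are F (max in base 16), so adding 1 cascades: they roll to 0 and the next digit up increments.

0x8F00000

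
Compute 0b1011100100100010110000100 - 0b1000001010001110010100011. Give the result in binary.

0b11011010010100011100001

Subtract column by column in base 2:
  0-1 → 1 (borrow)
  0-1-1 → 0 (borrow)
  1-0-1 → 0
  0-0 → 0
  0-0 → 0
  0-1 → 1 (borrow)
  0-0-1 → 1 (borrow)
  1-1-1 → 1 (borrow)
  1-0-1 → 0
  0-0 → 0
  1-1 → 0
  0-1 → 1 (borrow)
  0-1-1 → 0 (borrow)
  0-0-1 → 1 (borrow)
  1-0-1 → 0
  0-0 → 0
  0-1 → 1 (borrow)
  1-0-1 → 0
  0-1 → 1 (borrow)
  0-0-1 → 1 (borrow)
  1-0-1 → 0
  1-0 → 1
  1-0 → 1
  0-0 → 0
  1-1 → 0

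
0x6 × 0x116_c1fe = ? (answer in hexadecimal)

0x6888bf4

Multiply each base-16 digit by 6, carrying:
  e×6 = 84 → write 4 carry 5
  f×6+5 = 95 → write f carry 5
  1×6+5 = 11 → write b
  c×6 = 72 → write 8 carry 4
  6×6+4 = 40 → write 8 carry 2
  1×6+2 = 8 → write 8
  1×6 = 6 → write 6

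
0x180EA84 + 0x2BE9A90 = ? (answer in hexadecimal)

Add column by column in base 16, right to left:
  4+0 = 4
  8+9 = 1 carry 1
  A+A+1 = 5 carry 1
  E+9+1 = 8 carry 1
  0+E+1 = F
  8+B = 3 carry 1
  1+2+1 = 4

0x43F8514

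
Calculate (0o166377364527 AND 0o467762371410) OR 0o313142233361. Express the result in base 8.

0o377362373761

0o166377364527 AND 0o467762371410 = 0o066362360400.
Then OR with 0o313142233361.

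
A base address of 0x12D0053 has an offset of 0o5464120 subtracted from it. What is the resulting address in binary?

0b1000101101001100000000011

0x12D0053 = 0b1001011010000000001010011 in binary.
0o5464120 = 0b101100110100001010000 in binary.
Subtract column by column in base 2:
  1-0 → 1
  1-0 → 1
  0-0 → 0
  0-0 → 0
  1-1 → 0
  0-0 → 0
  1-1 → 0
  0-0 → 0
  0-0 → 0
  0-0 → 0
  0-0 → 0
  0-1 → 1 (borrow)
  0-0-1 → 1 (borrow)
  0-1-1 → 0 (borrow)
  0-1-1 → 0 (borrow)
  0-0-1 → 1 (borrow)
  1-0-1 → 0
  0-1 → 1 (borrow)
  1-1-1 → 1 (borrow)
  1-0-1 → 0
  0-1 → 1 (borrow)
  1-0-1 → 0
  0-0 → 0
  0-0 → 0
  1-0 → 1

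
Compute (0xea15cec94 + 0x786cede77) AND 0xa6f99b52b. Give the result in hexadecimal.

Add column by column in base 16, right to left:
  4+7 = b
  9+7 = 0 carry 1
  c+e+1 = b carry 1
  e+d+1 = c carry 1
  c+e+1 = b carry 1
  5+c+1 = 2 carry 1
  1+6+1 = 8
  a+8 = 2 carry 1
  e+7+1 = 6 carry 1
  final carry 1
Sum = 0x16282bcb0b; now AND with 0xa6f99b52b:
  1&0=0, 6&a=2, 2&6=2, 8&f=8, 2&9=0, b&9=9, c&b=8, b&5=1, 0&2=0, b&b=b

0x22809810b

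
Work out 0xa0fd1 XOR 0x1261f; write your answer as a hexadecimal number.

XOR each hex digit independently (no carries):
  a^1=b, 0^2=2, f^6=9, d^1=c, 1^f=e

0xb29ce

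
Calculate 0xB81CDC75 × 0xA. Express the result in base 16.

0x731209C92

Multiply each base-16 digit by 10, carrying:
  5×10 = 50 → write 2 carry 3
  7×10+3 = 73 → write 9 carry 4
  C×10+4 = 124 → write C carry 7
  D×10+7 = 137 → write 9 carry 8
  C×10+8 = 128 → write 0 carry 8
  1×10+8 = 18 → write 2 carry 1
  8×10+1 = 81 → write 1 carry 5
  B×10+5 = 115 → write 3 carry 7
  remaining carry: 7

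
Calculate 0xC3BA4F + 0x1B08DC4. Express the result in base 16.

0x2744813

Add column by column in base 16, right to left:
  F+4 = 3 carry 1
  4+C+1 = 1 carry 1
  A+D+1 = 8 carry 1
  B+8+1 = 4 carry 1
  3+0+1 = 4
  C+B = 7 carry 1
  0+1+1 = 2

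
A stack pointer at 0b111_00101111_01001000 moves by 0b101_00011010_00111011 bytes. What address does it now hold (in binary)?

Add column by column in base 2, right to left:
  0+1 = 1
  0+1 = 1
  0+0 = 0
  1+1 = 0 carry 1
  0+1+1 = 0 carry 1
  0+1+1 = 0 carry 1
  1+0+1 = 0 carry 1
  0+0+1 = 1
  1+0 = 1
  1+1 = 0 carry 1
  1+0+1 = 0 carry 1
  1+1+1 = 1 carry 1
  0+1+1 = 0 carry 1
  1+0+1 = 0 carry 1
  0+0+1 = 1
  0+0 = 0
  1+1 = 0 carry 1
  1+0+1 = 0 carry 1
  1+1+1 = 1 carry 1
  final carry 1

0b11000100100110000011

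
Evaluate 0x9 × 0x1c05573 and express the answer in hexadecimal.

0xfc3010b

Multiply each base-16 digit by 9, carrying:
  3×9 = 27 → write b carry 1
  7×9+1 = 64 → write 0 carry 4
  5×9+4 = 49 → write 1 carry 3
  5×9+3 = 48 → write 0 carry 3
  0×9+3 = 3 → write 3
  c×9 = 108 → write c carry 6
  1×9+6 = 15 → write f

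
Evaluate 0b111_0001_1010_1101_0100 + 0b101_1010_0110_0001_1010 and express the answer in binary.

0b11001100000011101110

Add column by column in base 2, right to left:
  0+0 = 0
  0+1 = 1
  1+0 = 1
  0+1 = 1
  1+1 = 0 carry 1
  0+0+1 = 1
  1+0 = 1
  1+0 = 1
  0+0 = 0
  1+1 = 0 carry 1
  0+1+1 = 0 carry 1
  1+0+1 = 0 carry 1
  1+0+1 = 0 carry 1
  0+1+1 = 0 carry 1
  0+0+1 = 1
  0+1 = 1
  1+1 = 0 carry 1
  1+0+1 = 0 carry 1
  1+1+1 = 1 carry 1
  final carry 1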